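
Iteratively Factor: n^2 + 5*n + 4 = (n + 1)*(n + 4)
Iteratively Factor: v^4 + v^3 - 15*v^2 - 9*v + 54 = (v - 2)*(v^3 + 3*v^2 - 9*v - 27) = (v - 3)*(v - 2)*(v^2 + 6*v + 9) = (v - 3)*(v - 2)*(v + 3)*(v + 3)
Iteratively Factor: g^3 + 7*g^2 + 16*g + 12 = (g + 2)*(g^2 + 5*g + 6) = (g + 2)*(g + 3)*(g + 2)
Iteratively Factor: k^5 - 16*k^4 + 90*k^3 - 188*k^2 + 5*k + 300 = (k - 3)*(k^4 - 13*k^3 + 51*k^2 - 35*k - 100) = (k - 4)*(k - 3)*(k^3 - 9*k^2 + 15*k + 25) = (k - 5)*(k - 4)*(k - 3)*(k^2 - 4*k - 5) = (k - 5)*(k - 4)*(k - 3)*(k + 1)*(k - 5)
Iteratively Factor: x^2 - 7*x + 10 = (x - 5)*(x - 2)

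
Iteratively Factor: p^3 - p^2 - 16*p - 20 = (p + 2)*(p^2 - 3*p - 10) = (p + 2)^2*(p - 5)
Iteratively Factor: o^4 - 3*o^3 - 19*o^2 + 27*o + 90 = (o + 3)*(o^3 - 6*o^2 - o + 30) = (o + 2)*(o + 3)*(o^2 - 8*o + 15) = (o - 3)*(o + 2)*(o + 3)*(o - 5)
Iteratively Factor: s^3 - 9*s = (s + 3)*(s^2 - 3*s) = (s - 3)*(s + 3)*(s)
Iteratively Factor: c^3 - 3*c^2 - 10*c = (c)*(c^2 - 3*c - 10) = c*(c + 2)*(c - 5)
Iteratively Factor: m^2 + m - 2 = (m + 2)*(m - 1)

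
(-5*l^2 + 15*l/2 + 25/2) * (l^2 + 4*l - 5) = -5*l^4 - 25*l^3/2 + 135*l^2/2 + 25*l/2 - 125/2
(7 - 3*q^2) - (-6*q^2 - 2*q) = 3*q^2 + 2*q + 7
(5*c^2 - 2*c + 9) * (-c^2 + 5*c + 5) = -5*c^4 + 27*c^3 + 6*c^2 + 35*c + 45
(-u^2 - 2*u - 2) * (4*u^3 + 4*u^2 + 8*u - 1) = -4*u^5 - 12*u^4 - 24*u^3 - 23*u^2 - 14*u + 2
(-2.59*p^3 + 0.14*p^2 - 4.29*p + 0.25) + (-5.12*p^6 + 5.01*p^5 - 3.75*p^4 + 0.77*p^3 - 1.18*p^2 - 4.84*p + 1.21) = -5.12*p^6 + 5.01*p^5 - 3.75*p^4 - 1.82*p^3 - 1.04*p^2 - 9.13*p + 1.46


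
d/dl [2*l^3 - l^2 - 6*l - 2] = 6*l^2 - 2*l - 6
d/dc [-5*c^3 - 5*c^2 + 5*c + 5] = -15*c^2 - 10*c + 5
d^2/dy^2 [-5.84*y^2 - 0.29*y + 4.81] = -11.6800000000000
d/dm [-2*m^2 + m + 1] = 1 - 4*m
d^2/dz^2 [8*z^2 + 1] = 16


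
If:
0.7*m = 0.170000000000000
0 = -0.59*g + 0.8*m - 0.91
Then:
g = -1.21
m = 0.24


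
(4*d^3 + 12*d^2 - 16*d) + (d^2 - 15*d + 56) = 4*d^3 + 13*d^2 - 31*d + 56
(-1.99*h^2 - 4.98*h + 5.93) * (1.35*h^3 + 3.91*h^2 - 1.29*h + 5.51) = -2.6865*h^5 - 14.5039*h^4 - 8.8992*h^3 + 18.6456*h^2 - 35.0895*h + 32.6743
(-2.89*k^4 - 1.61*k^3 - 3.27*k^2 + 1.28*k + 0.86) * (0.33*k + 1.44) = -0.9537*k^5 - 4.6929*k^4 - 3.3975*k^3 - 4.2864*k^2 + 2.127*k + 1.2384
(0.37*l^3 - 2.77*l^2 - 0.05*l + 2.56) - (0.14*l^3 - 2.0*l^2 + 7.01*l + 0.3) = 0.23*l^3 - 0.77*l^2 - 7.06*l + 2.26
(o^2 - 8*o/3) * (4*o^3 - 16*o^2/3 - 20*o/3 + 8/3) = 4*o^5 - 16*o^4 + 68*o^3/9 + 184*o^2/9 - 64*o/9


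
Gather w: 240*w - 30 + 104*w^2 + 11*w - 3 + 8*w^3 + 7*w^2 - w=8*w^3 + 111*w^2 + 250*w - 33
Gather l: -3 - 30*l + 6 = 3 - 30*l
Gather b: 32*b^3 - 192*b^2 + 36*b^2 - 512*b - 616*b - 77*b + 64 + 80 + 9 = 32*b^3 - 156*b^2 - 1205*b + 153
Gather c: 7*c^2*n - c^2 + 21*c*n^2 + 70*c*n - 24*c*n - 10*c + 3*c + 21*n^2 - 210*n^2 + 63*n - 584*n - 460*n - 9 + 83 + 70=c^2*(7*n - 1) + c*(21*n^2 + 46*n - 7) - 189*n^2 - 981*n + 144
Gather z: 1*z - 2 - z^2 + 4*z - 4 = -z^2 + 5*z - 6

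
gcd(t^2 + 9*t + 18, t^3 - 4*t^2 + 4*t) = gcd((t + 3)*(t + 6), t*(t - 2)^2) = 1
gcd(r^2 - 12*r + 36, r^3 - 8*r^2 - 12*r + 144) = r^2 - 12*r + 36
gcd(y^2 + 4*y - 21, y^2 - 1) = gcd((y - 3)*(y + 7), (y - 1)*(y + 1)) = 1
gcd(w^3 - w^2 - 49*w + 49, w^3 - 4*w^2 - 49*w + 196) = w^2 - 49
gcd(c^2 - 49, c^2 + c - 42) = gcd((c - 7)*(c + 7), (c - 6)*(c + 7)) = c + 7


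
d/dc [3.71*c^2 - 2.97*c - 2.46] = 7.42*c - 2.97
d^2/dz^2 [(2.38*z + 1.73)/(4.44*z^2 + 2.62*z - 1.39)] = ((2.38*z + 1.73)*(8.88*z + 2.62)*(17.76*z + 5.24) - (63.4032*z + 27.8336)*(4.44*z^2 + 2.62*z - 1.39))/(4.44*z^2 + 2.62*z - 1.39)^3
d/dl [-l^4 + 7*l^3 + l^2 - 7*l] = -4*l^3 + 21*l^2 + 2*l - 7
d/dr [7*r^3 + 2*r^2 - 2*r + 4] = 21*r^2 + 4*r - 2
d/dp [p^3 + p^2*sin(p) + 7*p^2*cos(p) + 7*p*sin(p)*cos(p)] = -7*p^2*sin(p) + p^2*cos(p) + 3*p^2 + 2*p*sin(p) + 14*p*cos(p) + 7*p*cos(2*p) + 7*sin(2*p)/2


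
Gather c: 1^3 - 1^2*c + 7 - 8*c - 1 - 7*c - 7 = -16*c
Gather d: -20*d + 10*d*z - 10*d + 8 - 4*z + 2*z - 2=d*(10*z - 30) - 2*z + 6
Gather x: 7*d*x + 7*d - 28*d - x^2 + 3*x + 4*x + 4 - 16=-21*d - x^2 + x*(7*d + 7) - 12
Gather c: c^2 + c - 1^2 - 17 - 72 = c^2 + c - 90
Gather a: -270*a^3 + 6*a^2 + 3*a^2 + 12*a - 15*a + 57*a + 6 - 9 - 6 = -270*a^3 + 9*a^2 + 54*a - 9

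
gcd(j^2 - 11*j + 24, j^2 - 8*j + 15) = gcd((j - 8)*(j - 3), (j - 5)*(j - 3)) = j - 3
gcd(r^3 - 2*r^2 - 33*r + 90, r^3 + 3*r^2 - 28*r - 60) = r^2 + r - 30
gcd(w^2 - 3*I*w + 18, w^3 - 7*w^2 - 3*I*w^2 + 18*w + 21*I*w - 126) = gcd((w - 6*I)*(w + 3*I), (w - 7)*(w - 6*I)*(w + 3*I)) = w^2 - 3*I*w + 18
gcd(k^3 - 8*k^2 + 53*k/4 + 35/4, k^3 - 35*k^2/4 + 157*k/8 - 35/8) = k^2 - 17*k/2 + 35/2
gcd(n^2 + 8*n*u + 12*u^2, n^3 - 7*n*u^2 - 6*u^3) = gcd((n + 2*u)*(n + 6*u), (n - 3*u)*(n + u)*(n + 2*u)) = n + 2*u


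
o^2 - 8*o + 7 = (o - 7)*(o - 1)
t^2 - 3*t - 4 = (t - 4)*(t + 1)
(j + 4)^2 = j^2 + 8*j + 16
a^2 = a^2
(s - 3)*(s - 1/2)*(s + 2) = s^3 - 3*s^2/2 - 11*s/2 + 3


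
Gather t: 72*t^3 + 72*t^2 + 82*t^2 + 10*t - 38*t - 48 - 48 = 72*t^3 + 154*t^2 - 28*t - 96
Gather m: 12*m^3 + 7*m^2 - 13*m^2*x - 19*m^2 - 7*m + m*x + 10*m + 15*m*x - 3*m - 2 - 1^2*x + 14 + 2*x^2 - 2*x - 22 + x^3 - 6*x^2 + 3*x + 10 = 12*m^3 + m^2*(-13*x - 12) + 16*m*x + x^3 - 4*x^2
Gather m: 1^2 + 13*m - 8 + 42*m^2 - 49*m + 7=42*m^2 - 36*m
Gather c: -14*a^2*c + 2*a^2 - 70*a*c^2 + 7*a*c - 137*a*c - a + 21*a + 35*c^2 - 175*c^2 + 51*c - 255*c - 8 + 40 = 2*a^2 + 20*a + c^2*(-70*a - 140) + c*(-14*a^2 - 130*a - 204) + 32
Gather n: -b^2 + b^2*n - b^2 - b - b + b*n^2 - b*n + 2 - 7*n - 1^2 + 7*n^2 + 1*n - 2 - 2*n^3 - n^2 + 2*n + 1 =-2*b^2 - 2*b - 2*n^3 + n^2*(b + 6) + n*(b^2 - b - 4)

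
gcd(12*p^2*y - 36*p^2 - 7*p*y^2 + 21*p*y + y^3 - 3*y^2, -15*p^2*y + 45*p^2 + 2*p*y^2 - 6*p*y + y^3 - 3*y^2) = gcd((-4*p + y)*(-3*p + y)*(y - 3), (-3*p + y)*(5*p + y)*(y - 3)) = -3*p*y + 9*p + y^2 - 3*y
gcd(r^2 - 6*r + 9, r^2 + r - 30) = 1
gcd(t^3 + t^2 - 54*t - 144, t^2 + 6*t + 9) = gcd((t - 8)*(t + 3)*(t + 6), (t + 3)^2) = t + 3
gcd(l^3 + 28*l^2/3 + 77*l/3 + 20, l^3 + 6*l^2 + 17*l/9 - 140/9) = l + 5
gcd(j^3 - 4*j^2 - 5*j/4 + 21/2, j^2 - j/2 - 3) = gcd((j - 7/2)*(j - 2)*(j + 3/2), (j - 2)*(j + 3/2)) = j^2 - j/2 - 3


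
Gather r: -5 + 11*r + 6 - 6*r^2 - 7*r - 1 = -6*r^2 + 4*r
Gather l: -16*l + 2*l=-14*l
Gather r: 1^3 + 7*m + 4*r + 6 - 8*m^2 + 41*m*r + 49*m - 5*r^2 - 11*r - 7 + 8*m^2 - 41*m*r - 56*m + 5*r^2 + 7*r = 0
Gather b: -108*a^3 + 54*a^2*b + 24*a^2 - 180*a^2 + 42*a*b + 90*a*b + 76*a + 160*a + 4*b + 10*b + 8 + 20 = -108*a^3 - 156*a^2 + 236*a + b*(54*a^2 + 132*a + 14) + 28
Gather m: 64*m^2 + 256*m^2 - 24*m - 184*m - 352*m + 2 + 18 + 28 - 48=320*m^2 - 560*m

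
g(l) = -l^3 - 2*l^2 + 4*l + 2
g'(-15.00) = -611.00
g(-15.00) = 2867.00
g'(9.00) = -275.00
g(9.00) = -853.00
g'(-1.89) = 0.84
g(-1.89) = -5.95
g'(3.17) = -38.83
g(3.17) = -37.27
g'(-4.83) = -46.67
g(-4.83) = 48.70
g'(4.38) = -71.07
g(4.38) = -102.88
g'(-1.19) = 4.51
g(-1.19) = -3.91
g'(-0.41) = 5.14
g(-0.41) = 0.09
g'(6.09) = -131.62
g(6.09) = -273.68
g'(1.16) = -4.68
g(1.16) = 2.39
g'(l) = -3*l^2 - 4*l + 4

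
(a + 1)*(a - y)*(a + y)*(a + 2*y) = a^4 + 2*a^3*y + a^3 - a^2*y^2 + 2*a^2*y - 2*a*y^3 - a*y^2 - 2*y^3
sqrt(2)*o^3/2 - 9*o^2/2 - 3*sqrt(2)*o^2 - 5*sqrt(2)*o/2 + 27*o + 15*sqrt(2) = (o - 6)*(o - 5*sqrt(2))*(sqrt(2)*o/2 + 1/2)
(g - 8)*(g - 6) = g^2 - 14*g + 48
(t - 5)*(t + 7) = t^2 + 2*t - 35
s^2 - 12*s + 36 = (s - 6)^2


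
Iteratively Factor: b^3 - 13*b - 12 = (b + 3)*(b^2 - 3*b - 4) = (b - 4)*(b + 3)*(b + 1)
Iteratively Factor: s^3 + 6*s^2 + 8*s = (s + 2)*(s^2 + 4*s) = (s + 2)*(s + 4)*(s)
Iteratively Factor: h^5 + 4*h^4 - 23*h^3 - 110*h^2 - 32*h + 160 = (h - 1)*(h^4 + 5*h^3 - 18*h^2 - 128*h - 160) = (h - 1)*(h + 4)*(h^3 + h^2 - 22*h - 40) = (h - 5)*(h - 1)*(h + 4)*(h^2 + 6*h + 8) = (h - 5)*(h - 1)*(h + 4)^2*(h + 2)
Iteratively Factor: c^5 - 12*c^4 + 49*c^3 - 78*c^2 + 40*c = (c - 5)*(c^4 - 7*c^3 + 14*c^2 - 8*c) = (c - 5)*(c - 4)*(c^3 - 3*c^2 + 2*c) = c*(c - 5)*(c - 4)*(c^2 - 3*c + 2) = c*(c - 5)*(c - 4)*(c - 1)*(c - 2)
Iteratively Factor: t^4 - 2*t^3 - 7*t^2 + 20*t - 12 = (t - 2)*(t^3 - 7*t + 6) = (t - 2)*(t + 3)*(t^2 - 3*t + 2) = (t - 2)^2*(t + 3)*(t - 1)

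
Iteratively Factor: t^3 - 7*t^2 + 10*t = (t - 2)*(t^2 - 5*t) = t*(t - 2)*(t - 5)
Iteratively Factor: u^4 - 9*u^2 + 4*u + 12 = (u + 3)*(u^3 - 3*u^2 + 4) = (u - 2)*(u + 3)*(u^2 - u - 2) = (u - 2)*(u + 1)*(u + 3)*(u - 2)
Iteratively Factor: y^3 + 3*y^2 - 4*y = (y + 4)*(y^2 - y) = (y - 1)*(y + 4)*(y)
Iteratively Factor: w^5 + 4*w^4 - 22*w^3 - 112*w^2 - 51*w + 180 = (w - 1)*(w^4 + 5*w^3 - 17*w^2 - 129*w - 180) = (w - 1)*(w + 4)*(w^3 + w^2 - 21*w - 45) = (w - 5)*(w - 1)*(w + 4)*(w^2 + 6*w + 9) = (w - 5)*(w - 1)*(w + 3)*(w + 4)*(w + 3)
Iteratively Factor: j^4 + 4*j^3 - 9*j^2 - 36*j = (j)*(j^3 + 4*j^2 - 9*j - 36) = j*(j + 3)*(j^2 + j - 12) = j*(j - 3)*(j + 3)*(j + 4)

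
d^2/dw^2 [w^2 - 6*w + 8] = 2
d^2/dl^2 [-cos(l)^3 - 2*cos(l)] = (5 - 9*sin(l)^2)*cos(l)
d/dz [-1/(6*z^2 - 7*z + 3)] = (12*z - 7)/(6*z^2 - 7*z + 3)^2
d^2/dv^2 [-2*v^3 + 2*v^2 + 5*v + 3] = 4 - 12*v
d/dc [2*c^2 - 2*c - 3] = 4*c - 2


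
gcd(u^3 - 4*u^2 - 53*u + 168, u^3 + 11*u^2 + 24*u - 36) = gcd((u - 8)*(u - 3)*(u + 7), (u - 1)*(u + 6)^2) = 1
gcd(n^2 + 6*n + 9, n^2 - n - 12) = n + 3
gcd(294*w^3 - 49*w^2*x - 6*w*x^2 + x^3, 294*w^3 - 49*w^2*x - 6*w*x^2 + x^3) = 294*w^3 - 49*w^2*x - 6*w*x^2 + x^3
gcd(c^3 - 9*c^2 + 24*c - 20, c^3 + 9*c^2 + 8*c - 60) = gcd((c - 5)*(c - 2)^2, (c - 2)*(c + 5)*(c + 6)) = c - 2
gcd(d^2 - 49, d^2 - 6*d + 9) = 1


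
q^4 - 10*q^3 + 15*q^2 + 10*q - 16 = (q - 8)*(q - 2)*(q - 1)*(q + 1)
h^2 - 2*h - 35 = (h - 7)*(h + 5)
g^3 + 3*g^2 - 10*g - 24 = (g - 3)*(g + 2)*(g + 4)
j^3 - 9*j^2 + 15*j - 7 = (j - 7)*(j - 1)^2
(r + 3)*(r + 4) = r^2 + 7*r + 12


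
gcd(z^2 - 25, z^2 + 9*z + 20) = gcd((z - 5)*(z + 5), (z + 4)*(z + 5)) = z + 5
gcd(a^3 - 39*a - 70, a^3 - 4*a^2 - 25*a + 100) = a + 5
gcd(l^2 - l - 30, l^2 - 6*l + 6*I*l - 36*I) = l - 6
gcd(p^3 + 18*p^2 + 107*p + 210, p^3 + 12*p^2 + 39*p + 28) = p + 7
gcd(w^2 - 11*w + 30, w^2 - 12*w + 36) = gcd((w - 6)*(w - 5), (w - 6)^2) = w - 6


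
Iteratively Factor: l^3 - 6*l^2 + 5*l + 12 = (l - 4)*(l^2 - 2*l - 3) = (l - 4)*(l - 3)*(l + 1)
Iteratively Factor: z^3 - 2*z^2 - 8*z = (z)*(z^2 - 2*z - 8) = z*(z - 4)*(z + 2)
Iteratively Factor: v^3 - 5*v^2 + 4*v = (v - 1)*(v^2 - 4*v) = v*(v - 1)*(v - 4)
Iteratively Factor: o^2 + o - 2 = (o - 1)*(o + 2)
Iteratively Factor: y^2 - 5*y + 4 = (y - 1)*(y - 4)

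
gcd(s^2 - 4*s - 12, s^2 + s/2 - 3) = s + 2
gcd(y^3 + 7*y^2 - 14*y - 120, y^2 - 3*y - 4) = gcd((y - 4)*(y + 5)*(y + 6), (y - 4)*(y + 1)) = y - 4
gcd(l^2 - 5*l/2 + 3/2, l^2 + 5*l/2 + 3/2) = 1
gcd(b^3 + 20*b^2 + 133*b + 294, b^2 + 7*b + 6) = b + 6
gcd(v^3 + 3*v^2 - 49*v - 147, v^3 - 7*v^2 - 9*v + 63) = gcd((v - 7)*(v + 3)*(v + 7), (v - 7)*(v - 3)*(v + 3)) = v^2 - 4*v - 21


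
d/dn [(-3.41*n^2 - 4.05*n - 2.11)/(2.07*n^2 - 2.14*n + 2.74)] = (15.6809*n^2 - 9.9514*n - 15.6124)/(4.2849*n^4 - 8.8596*n^3 + 15.9232*n^2 - 11.7272*n + 7.5076)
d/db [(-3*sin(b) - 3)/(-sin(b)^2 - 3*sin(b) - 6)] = 3*(-sin(b)^2 - 2*sin(b) + 3)*cos(b)/(sin(b)^2 + 3*sin(b) + 6)^2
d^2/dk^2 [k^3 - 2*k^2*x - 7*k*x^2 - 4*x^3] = 6*k - 4*x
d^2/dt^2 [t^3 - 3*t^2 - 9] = 6*t - 6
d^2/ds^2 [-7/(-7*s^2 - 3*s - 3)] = 14*(-49*s^2 - 21*s + (14*s + 3)^2 - 21)/(7*s^2 + 3*s + 3)^3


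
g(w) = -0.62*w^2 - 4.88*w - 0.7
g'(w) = -1.24*w - 4.88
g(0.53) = -3.46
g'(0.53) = -5.54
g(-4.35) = 8.80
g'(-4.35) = 0.51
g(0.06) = -1.00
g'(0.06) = -4.95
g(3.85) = -28.68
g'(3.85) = -9.65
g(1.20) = -7.45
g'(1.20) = -6.37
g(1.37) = -8.55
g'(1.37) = -6.58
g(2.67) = -18.15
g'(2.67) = -8.19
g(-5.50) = 7.38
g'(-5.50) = 1.94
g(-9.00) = -7.00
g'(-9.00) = 6.28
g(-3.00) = 8.36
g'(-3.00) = -1.16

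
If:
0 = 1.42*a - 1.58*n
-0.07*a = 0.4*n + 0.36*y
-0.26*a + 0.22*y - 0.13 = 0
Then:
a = -0.25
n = -0.22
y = 0.30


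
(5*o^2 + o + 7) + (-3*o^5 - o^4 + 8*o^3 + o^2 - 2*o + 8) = -3*o^5 - o^4 + 8*o^3 + 6*o^2 - o + 15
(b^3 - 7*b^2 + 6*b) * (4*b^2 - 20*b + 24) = 4*b^5 - 48*b^4 + 188*b^3 - 288*b^2 + 144*b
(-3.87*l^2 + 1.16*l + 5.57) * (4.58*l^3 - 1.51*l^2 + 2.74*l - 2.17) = -17.7246*l^5 + 11.1565*l^4 + 13.1552*l^3 + 3.1656*l^2 + 12.7446*l - 12.0869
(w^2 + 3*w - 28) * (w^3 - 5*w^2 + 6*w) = w^5 - 2*w^4 - 37*w^3 + 158*w^2 - 168*w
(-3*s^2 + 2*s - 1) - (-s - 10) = -3*s^2 + 3*s + 9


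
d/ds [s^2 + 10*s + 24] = 2*s + 10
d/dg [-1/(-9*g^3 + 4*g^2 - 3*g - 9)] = (-27*g^2 + 8*g - 3)/(9*g^3 - 4*g^2 + 3*g + 9)^2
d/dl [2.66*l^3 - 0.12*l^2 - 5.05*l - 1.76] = 7.98*l^2 - 0.24*l - 5.05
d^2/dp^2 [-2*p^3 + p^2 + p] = 2 - 12*p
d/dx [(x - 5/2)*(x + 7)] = 2*x + 9/2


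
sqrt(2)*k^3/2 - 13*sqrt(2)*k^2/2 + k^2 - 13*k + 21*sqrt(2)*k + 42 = (k - 7)*(k - 6)*(sqrt(2)*k/2 + 1)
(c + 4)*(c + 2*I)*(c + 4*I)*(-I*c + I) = -I*c^4 + 6*c^3 - 3*I*c^3 + 18*c^2 + 12*I*c^2 - 24*c + 24*I*c - 32*I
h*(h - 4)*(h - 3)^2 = h^4 - 10*h^3 + 33*h^2 - 36*h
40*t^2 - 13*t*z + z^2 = (-8*t + z)*(-5*t + z)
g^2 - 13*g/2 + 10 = (g - 4)*(g - 5/2)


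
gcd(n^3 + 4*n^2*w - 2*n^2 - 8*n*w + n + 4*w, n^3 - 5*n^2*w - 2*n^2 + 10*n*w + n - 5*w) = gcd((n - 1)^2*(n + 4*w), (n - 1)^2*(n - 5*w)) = n^2 - 2*n + 1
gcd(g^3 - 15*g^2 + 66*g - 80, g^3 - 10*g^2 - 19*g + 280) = g - 8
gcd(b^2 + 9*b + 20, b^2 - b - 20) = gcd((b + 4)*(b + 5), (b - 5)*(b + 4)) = b + 4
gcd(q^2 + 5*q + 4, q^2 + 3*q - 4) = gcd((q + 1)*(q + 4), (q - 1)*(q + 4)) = q + 4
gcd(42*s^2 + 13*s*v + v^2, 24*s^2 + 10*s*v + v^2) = 6*s + v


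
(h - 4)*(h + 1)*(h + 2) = h^3 - h^2 - 10*h - 8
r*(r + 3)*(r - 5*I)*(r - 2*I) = r^4 + 3*r^3 - 7*I*r^3 - 10*r^2 - 21*I*r^2 - 30*r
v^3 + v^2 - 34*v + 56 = (v - 4)*(v - 2)*(v + 7)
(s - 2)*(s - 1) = s^2 - 3*s + 2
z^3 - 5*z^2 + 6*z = z*(z - 3)*(z - 2)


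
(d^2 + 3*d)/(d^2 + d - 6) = d/(d - 2)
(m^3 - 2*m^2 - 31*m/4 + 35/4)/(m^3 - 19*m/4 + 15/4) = (2*m - 7)/(2*m - 3)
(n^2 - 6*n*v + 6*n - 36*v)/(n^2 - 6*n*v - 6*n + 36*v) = (n + 6)/(n - 6)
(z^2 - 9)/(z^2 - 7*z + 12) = (z + 3)/(z - 4)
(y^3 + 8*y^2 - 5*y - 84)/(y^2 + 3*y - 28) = (y^2 + y - 12)/(y - 4)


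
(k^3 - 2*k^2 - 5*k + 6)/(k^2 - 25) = (k^3 - 2*k^2 - 5*k + 6)/(k^2 - 25)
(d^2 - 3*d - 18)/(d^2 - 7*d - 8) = (-d^2 + 3*d + 18)/(-d^2 + 7*d + 8)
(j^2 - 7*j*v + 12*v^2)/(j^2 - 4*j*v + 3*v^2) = (-j + 4*v)/(-j + v)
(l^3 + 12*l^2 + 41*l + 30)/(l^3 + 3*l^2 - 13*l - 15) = (l + 6)/(l - 3)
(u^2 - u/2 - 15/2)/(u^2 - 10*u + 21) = (u + 5/2)/(u - 7)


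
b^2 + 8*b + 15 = (b + 3)*(b + 5)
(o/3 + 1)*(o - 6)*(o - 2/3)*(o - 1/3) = o^4/3 - 4*o^3/3 - 133*o^2/27 + 52*o/9 - 4/3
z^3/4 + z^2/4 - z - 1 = (z/4 + 1/4)*(z - 2)*(z + 2)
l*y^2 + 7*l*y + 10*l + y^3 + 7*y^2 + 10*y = (l + y)*(y + 2)*(y + 5)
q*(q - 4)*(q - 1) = q^3 - 5*q^2 + 4*q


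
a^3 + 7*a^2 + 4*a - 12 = (a - 1)*(a + 2)*(a + 6)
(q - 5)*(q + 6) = q^2 + q - 30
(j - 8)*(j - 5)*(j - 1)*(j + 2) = j^4 - 12*j^3 + 25*j^2 + 66*j - 80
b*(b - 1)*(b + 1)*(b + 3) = b^4 + 3*b^3 - b^2 - 3*b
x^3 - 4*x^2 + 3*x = x*(x - 3)*(x - 1)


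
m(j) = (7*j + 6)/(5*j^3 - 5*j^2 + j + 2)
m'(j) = (7*j + 6)*(-15*j^2 + 10*j - 1)/(5*j^3 - 5*j^2 + j + 2)^2 + 7/(5*j^3 - 5*j^2 + j + 2) = (35*j^3 - 35*j^2 + 7*j - (7*j + 6)*(15*j^2 - 10*j + 1) + 14)/(5*j^3 - 5*j^2 + j + 2)^2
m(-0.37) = 4.93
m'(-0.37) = -37.95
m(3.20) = 0.24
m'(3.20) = -0.19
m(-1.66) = 0.15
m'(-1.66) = 0.06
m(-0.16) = 2.88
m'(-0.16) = -0.95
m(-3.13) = 0.08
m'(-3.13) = 0.03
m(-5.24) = 0.04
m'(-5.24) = 0.01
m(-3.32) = 0.07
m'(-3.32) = 0.03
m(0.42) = 4.68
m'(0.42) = 5.03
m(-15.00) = 0.01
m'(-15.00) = 0.00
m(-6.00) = 0.03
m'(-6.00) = 0.01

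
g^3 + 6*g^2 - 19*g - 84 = (g - 4)*(g + 3)*(g + 7)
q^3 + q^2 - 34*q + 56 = (q - 4)*(q - 2)*(q + 7)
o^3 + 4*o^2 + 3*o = o*(o + 1)*(o + 3)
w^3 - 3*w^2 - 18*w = w*(w - 6)*(w + 3)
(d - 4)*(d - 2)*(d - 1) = d^3 - 7*d^2 + 14*d - 8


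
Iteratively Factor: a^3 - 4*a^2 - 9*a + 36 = (a + 3)*(a^2 - 7*a + 12) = (a - 4)*(a + 3)*(a - 3)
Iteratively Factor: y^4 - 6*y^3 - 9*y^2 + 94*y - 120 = (y + 4)*(y^3 - 10*y^2 + 31*y - 30) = (y - 3)*(y + 4)*(y^2 - 7*y + 10) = (y - 3)*(y - 2)*(y + 4)*(y - 5)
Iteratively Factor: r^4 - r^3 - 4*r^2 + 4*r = (r - 1)*(r^3 - 4*r) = (r - 2)*(r - 1)*(r^2 + 2*r) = r*(r - 2)*(r - 1)*(r + 2)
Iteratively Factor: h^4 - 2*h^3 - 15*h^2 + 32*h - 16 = (h - 1)*(h^3 - h^2 - 16*h + 16) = (h - 4)*(h - 1)*(h^2 + 3*h - 4) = (h - 4)*(h - 1)*(h + 4)*(h - 1)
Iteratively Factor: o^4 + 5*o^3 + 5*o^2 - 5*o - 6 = (o - 1)*(o^3 + 6*o^2 + 11*o + 6) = (o - 1)*(o + 3)*(o^2 + 3*o + 2) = (o - 1)*(o + 2)*(o + 3)*(o + 1)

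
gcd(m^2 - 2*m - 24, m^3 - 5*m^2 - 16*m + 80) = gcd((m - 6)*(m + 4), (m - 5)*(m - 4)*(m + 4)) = m + 4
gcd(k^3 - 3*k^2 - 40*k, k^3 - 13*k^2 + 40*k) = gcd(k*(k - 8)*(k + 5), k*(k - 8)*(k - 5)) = k^2 - 8*k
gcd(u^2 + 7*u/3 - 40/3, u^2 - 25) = u + 5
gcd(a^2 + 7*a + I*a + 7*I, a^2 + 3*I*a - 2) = a + I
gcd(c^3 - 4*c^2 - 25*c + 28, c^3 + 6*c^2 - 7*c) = c - 1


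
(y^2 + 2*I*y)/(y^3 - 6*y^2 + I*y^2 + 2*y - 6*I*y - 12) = y/(y^2 - y*(6 + I) + 6*I)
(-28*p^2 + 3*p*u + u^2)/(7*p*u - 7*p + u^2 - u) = (-4*p + u)/(u - 1)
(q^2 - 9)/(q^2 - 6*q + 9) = (q + 3)/(q - 3)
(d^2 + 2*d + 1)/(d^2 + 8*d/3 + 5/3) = 3*(d + 1)/(3*d + 5)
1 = 1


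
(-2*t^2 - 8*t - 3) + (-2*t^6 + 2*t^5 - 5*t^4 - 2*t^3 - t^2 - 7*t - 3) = -2*t^6 + 2*t^5 - 5*t^4 - 2*t^3 - 3*t^2 - 15*t - 6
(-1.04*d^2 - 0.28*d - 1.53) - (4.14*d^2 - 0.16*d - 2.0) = -5.18*d^2 - 0.12*d + 0.47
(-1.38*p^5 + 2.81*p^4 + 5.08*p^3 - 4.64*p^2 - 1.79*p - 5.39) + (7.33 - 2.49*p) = -1.38*p^5 + 2.81*p^4 + 5.08*p^3 - 4.64*p^2 - 4.28*p + 1.94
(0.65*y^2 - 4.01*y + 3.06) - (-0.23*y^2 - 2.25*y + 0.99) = 0.88*y^2 - 1.76*y + 2.07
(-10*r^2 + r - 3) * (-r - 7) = 10*r^3 + 69*r^2 - 4*r + 21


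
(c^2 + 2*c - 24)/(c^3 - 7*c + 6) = (c^2 + 2*c - 24)/(c^3 - 7*c + 6)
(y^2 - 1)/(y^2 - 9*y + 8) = (y + 1)/(y - 8)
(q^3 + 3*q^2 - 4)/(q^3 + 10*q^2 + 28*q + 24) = (q - 1)/(q + 6)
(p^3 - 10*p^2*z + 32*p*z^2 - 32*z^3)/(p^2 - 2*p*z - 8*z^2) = (p^2 - 6*p*z + 8*z^2)/(p + 2*z)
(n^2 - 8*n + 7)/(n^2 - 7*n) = (n - 1)/n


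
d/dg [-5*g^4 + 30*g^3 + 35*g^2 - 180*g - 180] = -20*g^3 + 90*g^2 + 70*g - 180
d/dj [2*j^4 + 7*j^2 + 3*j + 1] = 8*j^3 + 14*j + 3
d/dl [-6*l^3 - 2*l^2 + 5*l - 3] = -18*l^2 - 4*l + 5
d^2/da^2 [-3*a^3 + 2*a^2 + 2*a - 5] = 4 - 18*a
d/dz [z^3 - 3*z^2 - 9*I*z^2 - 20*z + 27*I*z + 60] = 3*z^2 - 6*z - 18*I*z - 20 + 27*I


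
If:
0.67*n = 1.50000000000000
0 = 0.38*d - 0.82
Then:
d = 2.16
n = 2.24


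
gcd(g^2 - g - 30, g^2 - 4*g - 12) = g - 6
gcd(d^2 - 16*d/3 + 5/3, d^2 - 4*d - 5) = d - 5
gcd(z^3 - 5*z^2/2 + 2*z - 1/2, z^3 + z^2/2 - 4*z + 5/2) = z^2 - 2*z + 1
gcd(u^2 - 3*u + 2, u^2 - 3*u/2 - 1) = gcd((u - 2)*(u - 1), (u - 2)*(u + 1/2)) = u - 2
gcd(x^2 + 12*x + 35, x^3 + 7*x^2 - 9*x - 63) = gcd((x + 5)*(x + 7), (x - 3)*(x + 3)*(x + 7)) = x + 7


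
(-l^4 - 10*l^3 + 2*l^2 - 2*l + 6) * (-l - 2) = l^5 + 12*l^4 + 18*l^3 - 2*l^2 - 2*l - 12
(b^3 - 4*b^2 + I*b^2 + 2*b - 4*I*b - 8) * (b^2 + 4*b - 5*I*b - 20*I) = b^5 - 4*I*b^4 - 9*b^3 + 54*I*b^2 - 112*b + 160*I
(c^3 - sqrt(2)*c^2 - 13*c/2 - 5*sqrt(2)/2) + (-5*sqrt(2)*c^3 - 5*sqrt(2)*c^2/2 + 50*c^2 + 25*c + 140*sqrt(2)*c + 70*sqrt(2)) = -5*sqrt(2)*c^3 + c^3 - 7*sqrt(2)*c^2/2 + 50*c^2 + 37*c/2 + 140*sqrt(2)*c + 135*sqrt(2)/2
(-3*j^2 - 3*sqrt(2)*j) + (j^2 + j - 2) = -2*j^2 - 3*sqrt(2)*j + j - 2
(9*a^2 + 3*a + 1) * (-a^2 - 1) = -9*a^4 - 3*a^3 - 10*a^2 - 3*a - 1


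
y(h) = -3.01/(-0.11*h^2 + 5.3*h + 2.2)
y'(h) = -3.01*(0.22*h - 5.3)/(-0.11*h^2 + 5.3*h + 2.2)^2 = (15.953 - 0.6622*h)/(-0.11*h^2 + 5.3*h + 2.2)^2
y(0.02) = -1.31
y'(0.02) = 3.00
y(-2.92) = 0.21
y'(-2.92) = 0.09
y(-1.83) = 0.38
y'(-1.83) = 0.28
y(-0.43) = 30.30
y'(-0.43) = 1645.46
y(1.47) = -0.31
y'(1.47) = 0.16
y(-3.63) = 0.16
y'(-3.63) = 0.05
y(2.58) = -0.20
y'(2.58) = 0.06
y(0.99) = -0.41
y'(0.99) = 0.28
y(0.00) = -1.37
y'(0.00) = 3.30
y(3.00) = -0.18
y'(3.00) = 0.05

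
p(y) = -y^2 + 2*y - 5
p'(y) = 2 - 2*y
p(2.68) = -6.82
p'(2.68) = -3.36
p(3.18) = -8.75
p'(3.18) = -4.36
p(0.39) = -4.37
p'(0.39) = 1.22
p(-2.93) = -19.44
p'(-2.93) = 7.86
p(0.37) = -4.40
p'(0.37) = 1.26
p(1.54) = -4.29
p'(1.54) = -1.08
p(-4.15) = -30.52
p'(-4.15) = 10.30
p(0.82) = -4.03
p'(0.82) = 0.36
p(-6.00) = -53.00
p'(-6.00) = 14.00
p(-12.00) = -173.00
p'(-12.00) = 26.00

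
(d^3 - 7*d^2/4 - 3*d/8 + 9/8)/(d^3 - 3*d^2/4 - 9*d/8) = (d - 1)/d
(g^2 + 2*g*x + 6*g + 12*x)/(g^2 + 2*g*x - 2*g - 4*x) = (g + 6)/(g - 2)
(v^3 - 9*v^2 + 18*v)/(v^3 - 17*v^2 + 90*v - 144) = v/(v - 8)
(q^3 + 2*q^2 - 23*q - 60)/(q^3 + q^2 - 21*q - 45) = (q + 4)/(q + 3)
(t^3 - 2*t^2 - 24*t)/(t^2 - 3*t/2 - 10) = 2*t*(-t^2 + 2*t + 24)/(-2*t^2 + 3*t + 20)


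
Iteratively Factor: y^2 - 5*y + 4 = (y - 1)*(y - 4)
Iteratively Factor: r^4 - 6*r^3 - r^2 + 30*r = (r - 5)*(r^3 - r^2 - 6*r) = (r - 5)*(r - 3)*(r^2 + 2*r) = r*(r - 5)*(r - 3)*(r + 2)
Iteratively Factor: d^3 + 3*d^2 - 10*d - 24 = (d - 3)*(d^2 + 6*d + 8) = (d - 3)*(d + 2)*(d + 4)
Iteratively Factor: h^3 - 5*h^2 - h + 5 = (h - 1)*(h^2 - 4*h - 5) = (h - 5)*(h - 1)*(h + 1)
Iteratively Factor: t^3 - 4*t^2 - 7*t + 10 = (t + 2)*(t^2 - 6*t + 5) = (t - 1)*(t + 2)*(t - 5)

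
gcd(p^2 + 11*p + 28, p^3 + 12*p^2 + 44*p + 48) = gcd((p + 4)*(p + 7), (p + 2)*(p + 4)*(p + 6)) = p + 4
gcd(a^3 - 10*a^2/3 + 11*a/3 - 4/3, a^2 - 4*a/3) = a - 4/3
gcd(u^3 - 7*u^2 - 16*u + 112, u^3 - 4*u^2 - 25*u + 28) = u^2 - 3*u - 28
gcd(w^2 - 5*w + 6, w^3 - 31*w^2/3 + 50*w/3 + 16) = w - 3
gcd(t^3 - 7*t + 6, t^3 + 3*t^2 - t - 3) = t^2 + 2*t - 3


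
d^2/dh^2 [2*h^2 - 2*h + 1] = 4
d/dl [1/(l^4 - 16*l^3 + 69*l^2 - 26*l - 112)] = 2*(-2*l^3 + 24*l^2 - 69*l + 13)/(-l^4 + 16*l^3 - 69*l^2 + 26*l + 112)^2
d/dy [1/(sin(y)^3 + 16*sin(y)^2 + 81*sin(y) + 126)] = (-32*sin(y) + 3*cos(y)^2 - 84)*cos(y)/(sin(y)^3 + 16*sin(y)^2 + 81*sin(y) + 126)^2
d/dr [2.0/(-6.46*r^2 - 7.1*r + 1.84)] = (25.84*r + 14.2)/(6.46*r^2 + 7.1*r - 1.84)^2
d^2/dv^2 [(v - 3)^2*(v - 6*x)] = 6*v - 12*x - 12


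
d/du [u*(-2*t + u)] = -2*t + 2*u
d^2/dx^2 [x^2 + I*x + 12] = 2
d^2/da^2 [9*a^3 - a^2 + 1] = 54*a - 2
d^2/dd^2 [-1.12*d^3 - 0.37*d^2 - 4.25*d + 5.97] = -6.72*d - 0.74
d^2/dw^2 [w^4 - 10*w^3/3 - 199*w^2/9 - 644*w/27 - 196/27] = 12*w^2 - 20*w - 398/9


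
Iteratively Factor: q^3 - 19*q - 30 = (q + 3)*(q^2 - 3*q - 10) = (q - 5)*(q + 3)*(q + 2)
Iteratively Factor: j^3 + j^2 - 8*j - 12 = (j - 3)*(j^2 + 4*j + 4) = (j - 3)*(j + 2)*(j + 2)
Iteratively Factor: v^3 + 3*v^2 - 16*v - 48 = (v + 4)*(v^2 - v - 12) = (v - 4)*(v + 4)*(v + 3)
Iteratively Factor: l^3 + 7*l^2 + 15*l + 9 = (l + 3)*(l^2 + 4*l + 3) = (l + 3)^2*(l + 1)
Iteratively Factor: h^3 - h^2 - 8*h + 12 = (h - 2)*(h^2 + h - 6) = (h - 2)*(h + 3)*(h - 2)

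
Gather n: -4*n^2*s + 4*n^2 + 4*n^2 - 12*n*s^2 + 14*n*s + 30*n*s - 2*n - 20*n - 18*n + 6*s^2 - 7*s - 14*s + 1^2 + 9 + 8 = n^2*(8 - 4*s) + n*(-12*s^2 + 44*s - 40) + 6*s^2 - 21*s + 18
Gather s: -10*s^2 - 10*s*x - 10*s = -10*s^2 + s*(-10*x - 10)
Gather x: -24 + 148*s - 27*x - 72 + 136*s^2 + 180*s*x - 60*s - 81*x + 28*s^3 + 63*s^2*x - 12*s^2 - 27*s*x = 28*s^3 + 124*s^2 + 88*s + x*(63*s^2 + 153*s - 108) - 96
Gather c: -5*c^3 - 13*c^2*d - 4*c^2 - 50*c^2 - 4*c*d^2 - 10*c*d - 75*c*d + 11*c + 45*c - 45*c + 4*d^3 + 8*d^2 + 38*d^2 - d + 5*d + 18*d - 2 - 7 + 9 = -5*c^3 + c^2*(-13*d - 54) + c*(-4*d^2 - 85*d + 11) + 4*d^3 + 46*d^2 + 22*d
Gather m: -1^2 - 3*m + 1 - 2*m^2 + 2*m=-2*m^2 - m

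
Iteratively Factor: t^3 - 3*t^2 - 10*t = (t)*(t^2 - 3*t - 10) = t*(t + 2)*(t - 5)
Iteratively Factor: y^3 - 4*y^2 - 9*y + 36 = (y - 3)*(y^2 - y - 12) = (y - 4)*(y - 3)*(y + 3)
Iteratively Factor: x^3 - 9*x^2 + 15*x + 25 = (x - 5)*(x^2 - 4*x - 5) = (x - 5)*(x + 1)*(x - 5)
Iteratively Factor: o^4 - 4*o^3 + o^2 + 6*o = (o)*(o^3 - 4*o^2 + o + 6) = o*(o + 1)*(o^2 - 5*o + 6) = o*(o - 2)*(o + 1)*(o - 3)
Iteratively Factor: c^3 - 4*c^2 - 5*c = (c)*(c^2 - 4*c - 5) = c*(c + 1)*(c - 5)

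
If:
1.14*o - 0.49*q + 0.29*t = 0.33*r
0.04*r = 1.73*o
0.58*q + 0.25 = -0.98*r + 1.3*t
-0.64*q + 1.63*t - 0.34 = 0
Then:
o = 0.00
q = 0.15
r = 0.01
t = 0.27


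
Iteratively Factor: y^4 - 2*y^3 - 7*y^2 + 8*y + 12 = (y + 1)*(y^3 - 3*y^2 - 4*y + 12) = (y - 2)*(y + 1)*(y^2 - y - 6) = (y - 2)*(y + 1)*(y + 2)*(y - 3)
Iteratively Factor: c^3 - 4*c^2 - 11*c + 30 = (c + 3)*(c^2 - 7*c + 10) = (c - 2)*(c + 3)*(c - 5)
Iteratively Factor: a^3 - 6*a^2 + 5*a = (a)*(a^2 - 6*a + 5) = a*(a - 5)*(a - 1)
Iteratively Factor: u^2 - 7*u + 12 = (u - 4)*(u - 3)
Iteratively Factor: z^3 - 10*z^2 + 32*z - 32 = (z - 4)*(z^2 - 6*z + 8) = (z - 4)*(z - 2)*(z - 4)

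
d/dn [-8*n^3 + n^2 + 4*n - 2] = -24*n^2 + 2*n + 4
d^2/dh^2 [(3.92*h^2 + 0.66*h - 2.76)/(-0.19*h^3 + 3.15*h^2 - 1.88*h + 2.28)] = (-0.283024000000001*h^6 - 0.142956000000012*h^5 + 11.9670360000001*h^4 - 109.258452*h^3 + 335.721528*h^2 - 62.453808*h - 66.548256)/(0.006859*h^9 - 0.341145*h^8 + 5.859429*h^7 - 38.253879*h^6 + 66.164988*h^5 - 106.156476*h^4 + 90.62072*h^3 - 73.300176*h^2 + 29.318976*h - 11.852352)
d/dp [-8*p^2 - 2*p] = -16*p - 2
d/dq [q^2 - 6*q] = 2*q - 6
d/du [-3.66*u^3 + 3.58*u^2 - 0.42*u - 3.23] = -10.98*u^2 + 7.16*u - 0.42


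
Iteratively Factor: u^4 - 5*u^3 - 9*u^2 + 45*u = (u - 5)*(u^3 - 9*u) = (u - 5)*(u + 3)*(u^2 - 3*u) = (u - 5)*(u - 3)*(u + 3)*(u)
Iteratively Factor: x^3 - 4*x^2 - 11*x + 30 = (x - 2)*(x^2 - 2*x - 15) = (x - 5)*(x - 2)*(x + 3)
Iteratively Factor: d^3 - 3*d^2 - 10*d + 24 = (d - 2)*(d^2 - d - 12) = (d - 2)*(d + 3)*(d - 4)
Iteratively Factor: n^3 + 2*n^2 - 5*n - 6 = (n - 2)*(n^2 + 4*n + 3) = (n - 2)*(n + 1)*(n + 3)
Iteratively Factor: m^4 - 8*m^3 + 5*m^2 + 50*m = (m + 2)*(m^3 - 10*m^2 + 25*m) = (m - 5)*(m + 2)*(m^2 - 5*m) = (m - 5)^2*(m + 2)*(m)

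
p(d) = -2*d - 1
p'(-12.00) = -2.00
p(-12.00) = 23.00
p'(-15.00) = -2.00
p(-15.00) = 29.00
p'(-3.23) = -2.00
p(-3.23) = 5.46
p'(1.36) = -2.00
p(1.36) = -3.72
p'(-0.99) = -2.00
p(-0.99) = 0.98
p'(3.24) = -2.00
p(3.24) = -7.48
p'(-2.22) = -2.00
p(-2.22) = 3.44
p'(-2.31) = -2.00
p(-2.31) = 3.62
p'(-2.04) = -2.00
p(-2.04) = 3.08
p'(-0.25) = -2.00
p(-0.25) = -0.50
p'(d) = -2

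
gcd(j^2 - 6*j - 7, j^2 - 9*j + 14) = j - 7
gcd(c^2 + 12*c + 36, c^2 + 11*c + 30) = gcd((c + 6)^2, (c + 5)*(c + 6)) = c + 6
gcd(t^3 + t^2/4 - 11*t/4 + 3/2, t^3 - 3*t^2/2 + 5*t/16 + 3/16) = t^2 - 7*t/4 + 3/4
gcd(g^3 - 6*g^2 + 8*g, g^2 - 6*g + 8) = g^2 - 6*g + 8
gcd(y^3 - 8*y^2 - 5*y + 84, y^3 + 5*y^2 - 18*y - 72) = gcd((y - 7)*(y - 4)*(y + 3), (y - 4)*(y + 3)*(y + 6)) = y^2 - y - 12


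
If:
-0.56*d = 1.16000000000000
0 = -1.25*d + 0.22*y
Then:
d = -2.07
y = -11.77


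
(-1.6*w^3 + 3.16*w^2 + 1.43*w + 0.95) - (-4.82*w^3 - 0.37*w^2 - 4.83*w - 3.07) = 3.22*w^3 + 3.53*w^2 + 6.26*w + 4.02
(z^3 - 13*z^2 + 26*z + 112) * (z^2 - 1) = z^5 - 13*z^4 + 25*z^3 + 125*z^2 - 26*z - 112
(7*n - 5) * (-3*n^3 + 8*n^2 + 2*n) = -21*n^4 + 71*n^3 - 26*n^2 - 10*n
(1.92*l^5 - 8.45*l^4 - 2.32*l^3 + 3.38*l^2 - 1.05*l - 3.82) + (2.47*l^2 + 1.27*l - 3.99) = 1.92*l^5 - 8.45*l^4 - 2.32*l^3 + 5.85*l^2 + 0.22*l - 7.81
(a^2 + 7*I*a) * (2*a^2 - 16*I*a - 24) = 2*a^4 - 2*I*a^3 + 88*a^2 - 168*I*a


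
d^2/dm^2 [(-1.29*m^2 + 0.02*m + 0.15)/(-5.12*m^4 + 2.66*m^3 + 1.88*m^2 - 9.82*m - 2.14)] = (202.899456*m^8 - 111.704064*m^7 - 31.1959600000001*m^6 - 716.717232*m^5 - 118.358088*m^4 + 111.463208*m^3 + 69.823752*m^2 + 11.009496*m - 17.48072)/(134.217728*m^12 - 209.190912*m^11 - 39.168*m^10 + 907.079704*m^9 - 619.764816*m^8 - 561.768216*m^7 + 1691.036776*m^6 + 44.3778000000001*m^5 - 786.24144*m^4 + 673.374016*m^3 + 593.267064*m^2 + 134.915016*m + 9.800344)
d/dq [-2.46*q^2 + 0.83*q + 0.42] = 0.83 - 4.92*q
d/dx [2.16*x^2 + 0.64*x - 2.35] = 4.32*x + 0.64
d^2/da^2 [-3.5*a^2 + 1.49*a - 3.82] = -7.00000000000000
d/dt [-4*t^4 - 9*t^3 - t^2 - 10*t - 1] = -16*t^3 - 27*t^2 - 2*t - 10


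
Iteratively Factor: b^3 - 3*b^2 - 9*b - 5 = (b + 1)*(b^2 - 4*b - 5) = (b + 1)^2*(b - 5)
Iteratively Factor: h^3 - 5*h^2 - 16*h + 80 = (h - 5)*(h^2 - 16) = (h - 5)*(h + 4)*(h - 4)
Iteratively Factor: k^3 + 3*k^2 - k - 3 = (k + 1)*(k^2 + 2*k - 3) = (k - 1)*(k + 1)*(k + 3)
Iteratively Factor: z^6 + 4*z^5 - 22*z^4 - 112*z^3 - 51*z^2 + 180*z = (z + 4)*(z^5 - 22*z^3 - 24*z^2 + 45*z) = (z - 1)*(z + 4)*(z^4 + z^3 - 21*z^2 - 45*z) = z*(z - 1)*(z + 4)*(z^3 + z^2 - 21*z - 45) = z*(z - 5)*(z - 1)*(z + 4)*(z^2 + 6*z + 9) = z*(z - 5)*(z - 1)*(z + 3)*(z + 4)*(z + 3)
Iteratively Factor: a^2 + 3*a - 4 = (a - 1)*(a + 4)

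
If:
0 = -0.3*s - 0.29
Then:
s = -0.97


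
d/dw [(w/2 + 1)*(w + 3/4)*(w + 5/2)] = 3*w^2/2 + 21*w/4 + 67/16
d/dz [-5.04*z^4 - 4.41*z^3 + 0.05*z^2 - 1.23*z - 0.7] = -20.16*z^3 - 13.23*z^2 + 0.1*z - 1.23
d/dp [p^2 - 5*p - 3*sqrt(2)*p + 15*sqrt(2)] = 2*p - 5 - 3*sqrt(2)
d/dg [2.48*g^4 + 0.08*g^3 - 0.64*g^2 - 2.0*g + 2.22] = 9.92*g^3 + 0.24*g^2 - 1.28*g - 2.0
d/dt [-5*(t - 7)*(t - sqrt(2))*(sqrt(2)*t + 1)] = -15*sqrt(2)*t^2 + 10*t + 70*sqrt(2)*t - 35 + 5*sqrt(2)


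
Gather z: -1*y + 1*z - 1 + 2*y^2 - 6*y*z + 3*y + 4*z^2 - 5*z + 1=2*y^2 + 2*y + 4*z^2 + z*(-6*y - 4)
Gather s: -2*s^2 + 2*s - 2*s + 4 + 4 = 8 - 2*s^2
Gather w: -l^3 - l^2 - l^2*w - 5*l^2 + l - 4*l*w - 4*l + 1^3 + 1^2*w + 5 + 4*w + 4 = -l^3 - 6*l^2 - 3*l + w*(-l^2 - 4*l + 5) + 10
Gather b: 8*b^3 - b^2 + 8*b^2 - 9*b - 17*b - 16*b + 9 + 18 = 8*b^3 + 7*b^2 - 42*b + 27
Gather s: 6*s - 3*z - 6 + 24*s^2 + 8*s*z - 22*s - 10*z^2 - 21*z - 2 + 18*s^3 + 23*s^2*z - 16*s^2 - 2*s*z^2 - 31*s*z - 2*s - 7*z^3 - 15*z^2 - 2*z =18*s^3 + s^2*(23*z + 8) + s*(-2*z^2 - 23*z - 18) - 7*z^3 - 25*z^2 - 26*z - 8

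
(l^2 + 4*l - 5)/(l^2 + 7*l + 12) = (l^2 + 4*l - 5)/(l^2 + 7*l + 12)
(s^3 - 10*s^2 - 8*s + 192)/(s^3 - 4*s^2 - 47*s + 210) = (s^2 - 4*s - 32)/(s^2 + 2*s - 35)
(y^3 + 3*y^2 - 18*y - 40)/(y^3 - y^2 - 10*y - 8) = (y + 5)/(y + 1)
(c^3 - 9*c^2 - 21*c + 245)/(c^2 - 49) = (c^2 - 2*c - 35)/(c + 7)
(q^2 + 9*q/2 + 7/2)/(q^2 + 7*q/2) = (q + 1)/q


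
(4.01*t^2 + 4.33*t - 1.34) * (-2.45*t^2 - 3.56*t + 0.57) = -9.8245*t^4 - 24.8841*t^3 - 9.8461*t^2 + 7.2385*t - 0.7638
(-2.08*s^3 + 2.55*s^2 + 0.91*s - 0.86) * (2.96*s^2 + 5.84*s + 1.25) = -6.1568*s^5 - 4.5992*s^4 + 14.9856*s^3 + 5.9563*s^2 - 3.8849*s - 1.075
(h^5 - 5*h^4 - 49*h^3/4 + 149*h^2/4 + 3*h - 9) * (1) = h^5 - 5*h^4 - 49*h^3/4 + 149*h^2/4 + 3*h - 9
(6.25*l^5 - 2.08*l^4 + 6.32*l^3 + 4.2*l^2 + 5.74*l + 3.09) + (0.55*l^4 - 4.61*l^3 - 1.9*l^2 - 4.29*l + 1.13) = 6.25*l^5 - 1.53*l^4 + 1.71*l^3 + 2.3*l^2 + 1.45*l + 4.22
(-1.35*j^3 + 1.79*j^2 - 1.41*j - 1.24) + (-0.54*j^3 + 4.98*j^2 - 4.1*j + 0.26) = -1.89*j^3 + 6.77*j^2 - 5.51*j - 0.98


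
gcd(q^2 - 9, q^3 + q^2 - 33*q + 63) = q - 3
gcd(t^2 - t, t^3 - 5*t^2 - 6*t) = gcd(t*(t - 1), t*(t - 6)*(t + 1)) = t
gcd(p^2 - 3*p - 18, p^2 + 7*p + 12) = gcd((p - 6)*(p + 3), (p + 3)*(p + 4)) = p + 3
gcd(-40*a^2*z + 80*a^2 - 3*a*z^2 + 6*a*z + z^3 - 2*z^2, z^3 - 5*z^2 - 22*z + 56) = z - 2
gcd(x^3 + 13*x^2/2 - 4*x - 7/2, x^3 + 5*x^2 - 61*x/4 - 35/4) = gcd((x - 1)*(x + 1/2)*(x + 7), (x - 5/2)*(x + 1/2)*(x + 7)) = x^2 + 15*x/2 + 7/2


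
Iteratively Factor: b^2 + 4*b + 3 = (b + 3)*(b + 1)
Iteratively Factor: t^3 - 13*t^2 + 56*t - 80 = (t - 4)*(t^2 - 9*t + 20) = (t - 5)*(t - 4)*(t - 4)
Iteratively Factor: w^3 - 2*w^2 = (w)*(w^2 - 2*w) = w^2*(w - 2)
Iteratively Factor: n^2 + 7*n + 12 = (n + 4)*(n + 3)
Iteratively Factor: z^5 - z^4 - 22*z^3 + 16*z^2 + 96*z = (z + 2)*(z^4 - 3*z^3 - 16*z^2 + 48*z) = (z - 3)*(z + 2)*(z^3 - 16*z) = z*(z - 3)*(z + 2)*(z^2 - 16) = z*(z - 4)*(z - 3)*(z + 2)*(z + 4)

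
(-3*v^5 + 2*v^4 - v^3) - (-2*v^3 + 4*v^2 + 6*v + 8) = -3*v^5 + 2*v^4 + v^3 - 4*v^2 - 6*v - 8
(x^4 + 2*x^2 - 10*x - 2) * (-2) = -2*x^4 - 4*x^2 + 20*x + 4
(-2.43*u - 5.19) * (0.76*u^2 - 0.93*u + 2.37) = -1.8468*u^3 - 1.6845*u^2 - 0.9324*u - 12.3003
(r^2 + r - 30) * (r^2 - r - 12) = r^4 - 43*r^2 + 18*r + 360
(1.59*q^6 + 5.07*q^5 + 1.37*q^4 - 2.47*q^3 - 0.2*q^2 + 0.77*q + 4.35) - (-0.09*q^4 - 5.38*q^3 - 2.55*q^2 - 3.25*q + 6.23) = 1.59*q^6 + 5.07*q^5 + 1.46*q^4 + 2.91*q^3 + 2.35*q^2 + 4.02*q - 1.88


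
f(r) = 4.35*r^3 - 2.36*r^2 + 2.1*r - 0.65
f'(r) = 13.05*r^2 - 4.72*r + 2.1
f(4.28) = 306.16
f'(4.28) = 220.95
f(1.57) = 13.66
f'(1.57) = 26.86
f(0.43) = 0.16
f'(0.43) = 2.48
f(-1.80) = -37.45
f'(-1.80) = 52.88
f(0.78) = 1.62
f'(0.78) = 6.36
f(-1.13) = -12.31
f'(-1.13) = 24.10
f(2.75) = 77.74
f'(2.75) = 87.81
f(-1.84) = -39.60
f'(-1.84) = 54.97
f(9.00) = 2998.24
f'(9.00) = 1016.67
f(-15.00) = -15244.40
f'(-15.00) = 3009.15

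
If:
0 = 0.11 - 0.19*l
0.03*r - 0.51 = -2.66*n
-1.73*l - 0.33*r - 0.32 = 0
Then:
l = 0.58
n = 0.24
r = -4.00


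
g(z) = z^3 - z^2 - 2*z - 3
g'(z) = 3*z^2 - 2*z - 2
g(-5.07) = -148.89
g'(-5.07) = 85.25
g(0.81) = -4.74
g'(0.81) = -1.65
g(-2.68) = -24.07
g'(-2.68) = 24.91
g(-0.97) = -2.91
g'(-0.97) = 2.76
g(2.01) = -2.94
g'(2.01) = 6.10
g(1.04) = -5.04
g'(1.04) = -0.84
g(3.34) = 16.42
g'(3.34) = 24.79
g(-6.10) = -254.99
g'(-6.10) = 121.83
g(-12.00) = -1851.00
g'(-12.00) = 454.00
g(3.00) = 9.00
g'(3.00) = 19.00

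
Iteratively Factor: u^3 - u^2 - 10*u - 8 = (u - 4)*(u^2 + 3*u + 2) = (u - 4)*(u + 1)*(u + 2)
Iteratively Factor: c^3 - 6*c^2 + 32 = (c + 2)*(c^2 - 8*c + 16) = (c - 4)*(c + 2)*(c - 4)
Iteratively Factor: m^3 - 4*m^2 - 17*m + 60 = (m - 5)*(m^2 + m - 12) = (m - 5)*(m - 3)*(m + 4)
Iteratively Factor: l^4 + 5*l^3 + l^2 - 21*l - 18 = (l + 3)*(l^3 + 2*l^2 - 5*l - 6) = (l + 1)*(l + 3)*(l^2 + l - 6) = (l - 2)*(l + 1)*(l + 3)*(l + 3)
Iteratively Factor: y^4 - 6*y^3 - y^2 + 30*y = (y - 5)*(y^3 - y^2 - 6*y) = (y - 5)*(y - 3)*(y^2 + 2*y) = y*(y - 5)*(y - 3)*(y + 2)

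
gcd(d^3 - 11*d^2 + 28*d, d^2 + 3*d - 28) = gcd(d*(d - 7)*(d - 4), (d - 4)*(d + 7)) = d - 4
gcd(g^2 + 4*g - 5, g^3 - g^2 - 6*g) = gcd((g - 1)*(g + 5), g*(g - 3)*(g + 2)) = 1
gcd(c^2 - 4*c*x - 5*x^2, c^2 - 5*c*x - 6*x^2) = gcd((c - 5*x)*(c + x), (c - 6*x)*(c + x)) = c + x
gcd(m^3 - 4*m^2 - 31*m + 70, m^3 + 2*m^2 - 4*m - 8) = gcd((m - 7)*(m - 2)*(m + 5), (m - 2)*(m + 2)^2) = m - 2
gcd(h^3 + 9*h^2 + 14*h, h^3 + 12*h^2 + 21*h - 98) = h + 7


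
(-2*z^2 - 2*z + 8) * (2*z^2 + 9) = -4*z^4 - 4*z^3 - 2*z^2 - 18*z + 72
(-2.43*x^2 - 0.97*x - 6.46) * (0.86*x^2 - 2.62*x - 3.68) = -2.0898*x^4 + 5.5324*x^3 + 5.9282*x^2 + 20.4948*x + 23.7728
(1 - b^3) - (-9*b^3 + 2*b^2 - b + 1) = 8*b^3 - 2*b^2 + b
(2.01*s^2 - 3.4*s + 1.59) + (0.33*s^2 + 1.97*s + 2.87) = 2.34*s^2 - 1.43*s + 4.46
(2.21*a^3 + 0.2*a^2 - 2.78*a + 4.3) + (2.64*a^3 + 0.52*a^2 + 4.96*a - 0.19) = 4.85*a^3 + 0.72*a^2 + 2.18*a + 4.11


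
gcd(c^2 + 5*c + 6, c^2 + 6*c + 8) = c + 2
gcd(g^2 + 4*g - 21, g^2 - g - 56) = g + 7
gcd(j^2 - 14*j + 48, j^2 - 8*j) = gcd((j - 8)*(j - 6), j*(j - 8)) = j - 8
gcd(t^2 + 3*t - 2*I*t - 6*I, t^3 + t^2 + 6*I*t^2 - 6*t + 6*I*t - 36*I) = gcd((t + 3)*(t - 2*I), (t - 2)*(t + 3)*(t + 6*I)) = t + 3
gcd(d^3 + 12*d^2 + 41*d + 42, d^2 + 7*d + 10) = d + 2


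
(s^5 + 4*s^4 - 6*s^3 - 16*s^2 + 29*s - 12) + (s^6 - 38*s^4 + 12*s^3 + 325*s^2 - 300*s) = s^6 + s^5 - 34*s^4 + 6*s^3 + 309*s^2 - 271*s - 12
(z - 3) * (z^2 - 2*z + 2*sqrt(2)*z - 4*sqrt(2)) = z^3 - 5*z^2 + 2*sqrt(2)*z^2 - 10*sqrt(2)*z + 6*z + 12*sqrt(2)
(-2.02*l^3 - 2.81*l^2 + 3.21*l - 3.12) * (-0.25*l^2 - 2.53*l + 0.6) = 0.505*l^5 + 5.8131*l^4 + 5.0948*l^3 - 9.0273*l^2 + 9.8196*l - 1.872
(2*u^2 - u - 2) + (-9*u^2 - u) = -7*u^2 - 2*u - 2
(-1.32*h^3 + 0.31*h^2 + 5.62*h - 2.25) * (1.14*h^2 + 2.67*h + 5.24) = -1.5048*h^5 - 3.171*h^4 + 0.317699999999999*h^3 + 14.0648*h^2 + 23.4413*h - 11.79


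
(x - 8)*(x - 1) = x^2 - 9*x + 8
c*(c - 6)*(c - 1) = c^3 - 7*c^2 + 6*c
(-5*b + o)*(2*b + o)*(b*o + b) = -10*b^3*o - 10*b^3 - 3*b^2*o^2 - 3*b^2*o + b*o^3 + b*o^2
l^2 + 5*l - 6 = (l - 1)*(l + 6)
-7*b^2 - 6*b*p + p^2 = (-7*b + p)*(b + p)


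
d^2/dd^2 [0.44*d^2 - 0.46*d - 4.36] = 0.880000000000000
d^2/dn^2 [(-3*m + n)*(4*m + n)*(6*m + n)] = 14*m + 6*n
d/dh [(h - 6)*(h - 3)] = 2*h - 9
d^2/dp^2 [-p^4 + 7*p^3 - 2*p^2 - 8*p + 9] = -12*p^2 + 42*p - 4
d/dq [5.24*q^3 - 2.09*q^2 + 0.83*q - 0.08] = 15.72*q^2 - 4.18*q + 0.83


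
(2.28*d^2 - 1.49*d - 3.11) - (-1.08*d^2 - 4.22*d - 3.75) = 3.36*d^2 + 2.73*d + 0.64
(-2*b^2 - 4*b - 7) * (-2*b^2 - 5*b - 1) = 4*b^4 + 18*b^3 + 36*b^2 + 39*b + 7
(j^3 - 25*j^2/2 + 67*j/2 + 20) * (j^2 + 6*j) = j^5 - 13*j^4/2 - 83*j^3/2 + 221*j^2 + 120*j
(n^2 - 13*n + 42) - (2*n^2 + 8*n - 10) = -n^2 - 21*n + 52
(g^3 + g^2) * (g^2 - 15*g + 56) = g^5 - 14*g^4 + 41*g^3 + 56*g^2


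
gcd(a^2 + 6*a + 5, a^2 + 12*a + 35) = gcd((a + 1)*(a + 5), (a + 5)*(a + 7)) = a + 5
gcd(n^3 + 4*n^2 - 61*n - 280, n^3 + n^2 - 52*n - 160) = n^2 - 3*n - 40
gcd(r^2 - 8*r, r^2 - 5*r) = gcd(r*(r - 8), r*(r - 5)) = r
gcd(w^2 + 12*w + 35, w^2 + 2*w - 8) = 1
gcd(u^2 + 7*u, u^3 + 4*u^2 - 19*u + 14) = u + 7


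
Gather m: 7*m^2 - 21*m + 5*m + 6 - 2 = 7*m^2 - 16*m + 4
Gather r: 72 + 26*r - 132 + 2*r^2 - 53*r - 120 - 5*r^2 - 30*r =-3*r^2 - 57*r - 180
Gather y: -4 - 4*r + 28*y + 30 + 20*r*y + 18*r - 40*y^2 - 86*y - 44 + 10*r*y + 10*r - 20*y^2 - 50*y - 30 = 24*r - 60*y^2 + y*(30*r - 108) - 48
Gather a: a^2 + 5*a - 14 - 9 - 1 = a^2 + 5*a - 24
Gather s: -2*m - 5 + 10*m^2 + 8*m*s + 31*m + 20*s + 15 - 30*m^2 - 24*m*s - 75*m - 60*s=-20*m^2 - 46*m + s*(-16*m - 40) + 10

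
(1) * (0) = 0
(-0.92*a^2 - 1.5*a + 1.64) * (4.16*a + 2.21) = -3.8272*a^3 - 8.2732*a^2 + 3.5074*a + 3.6244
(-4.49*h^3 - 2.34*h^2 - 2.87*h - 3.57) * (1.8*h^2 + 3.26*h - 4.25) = -8.082*h^5 - 18.8494*h^4 + 6.2881*h^3 - 5.8372*h^2 + 0.5593*h + 15.1725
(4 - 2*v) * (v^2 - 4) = -2*v^3 + 4*v^2 + 8*v - 16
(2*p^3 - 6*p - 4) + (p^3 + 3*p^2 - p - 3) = 3*p^3 + 3*p^2 - 7*p - 7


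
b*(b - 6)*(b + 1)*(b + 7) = b^4 + 2*b^3 - 41*b^2 - 42*b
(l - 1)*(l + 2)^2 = l^3 + 3*l^2 - 4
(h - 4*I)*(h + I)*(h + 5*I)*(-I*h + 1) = -I*h^4 + 3*h^3 - 17*I*h^2 + 39*h + 20*I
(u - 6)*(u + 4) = u^2 - 2*u - 24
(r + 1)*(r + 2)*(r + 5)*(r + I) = r^4 + 8*r^3 + I*r^3 + 17*r^2 + 8*I*r^2 + 10*r + 17*I*r + 10*I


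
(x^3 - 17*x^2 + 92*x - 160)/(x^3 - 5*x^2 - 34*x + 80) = (x^2 - 9*x + 20)/(x^2 + 3*x - 10)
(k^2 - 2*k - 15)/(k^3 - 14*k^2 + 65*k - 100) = (k + 3)/(k^2 - 9*k + 20)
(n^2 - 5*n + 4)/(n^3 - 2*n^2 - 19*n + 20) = (n - 4)/(n^2 - n - 20)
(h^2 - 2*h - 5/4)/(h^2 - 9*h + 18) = (h^2 - 2*h - 5/4)/(h^2 - 9*h + 18)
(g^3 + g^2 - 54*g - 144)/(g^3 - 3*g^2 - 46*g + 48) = (g + 3)/(g - 1)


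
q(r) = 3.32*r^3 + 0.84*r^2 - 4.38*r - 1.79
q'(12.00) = 1450.02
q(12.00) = 5803.57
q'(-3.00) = 80.22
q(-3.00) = -70.73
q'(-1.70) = 21.55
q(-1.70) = -8.23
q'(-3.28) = 97.26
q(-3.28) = -95.54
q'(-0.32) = -3.90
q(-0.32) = -0.41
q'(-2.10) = 36.02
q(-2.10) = -19.63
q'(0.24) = -3.40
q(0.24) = -2.75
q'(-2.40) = 48.96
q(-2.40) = -32.34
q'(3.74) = 141.22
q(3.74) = 167.26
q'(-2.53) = 55.12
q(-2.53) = -39.10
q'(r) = 9.96*r^2 + 1.68*r - 4.38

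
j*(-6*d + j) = -6*d*j + j^2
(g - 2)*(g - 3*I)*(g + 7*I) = g^3 - 2*g^2 + 4*I*g^2 + 21*g - 8*I*g - 42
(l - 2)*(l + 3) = l^2 + l - 6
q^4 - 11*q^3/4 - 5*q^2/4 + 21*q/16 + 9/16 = (q - 3)*(q - 3/4)*(q + 1/2)^2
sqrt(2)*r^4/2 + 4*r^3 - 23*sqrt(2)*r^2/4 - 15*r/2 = r*(r - 3*sqrt(2)/2)*(r + 5*sqrt(2))*(sqrt(2)*r/2 + 1/2)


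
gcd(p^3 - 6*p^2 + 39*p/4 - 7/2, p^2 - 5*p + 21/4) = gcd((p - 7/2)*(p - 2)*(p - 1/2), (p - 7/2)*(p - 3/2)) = p - 7/2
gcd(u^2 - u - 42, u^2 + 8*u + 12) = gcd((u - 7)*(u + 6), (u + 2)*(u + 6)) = u + 6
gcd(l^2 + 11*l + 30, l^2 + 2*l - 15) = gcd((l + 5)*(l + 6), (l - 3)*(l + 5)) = l + 5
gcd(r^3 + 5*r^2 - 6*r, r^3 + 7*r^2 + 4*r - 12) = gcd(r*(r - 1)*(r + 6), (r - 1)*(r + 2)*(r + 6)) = r^2 + 5*r - 6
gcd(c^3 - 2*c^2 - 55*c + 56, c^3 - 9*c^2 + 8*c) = c^2 - 9*c + 8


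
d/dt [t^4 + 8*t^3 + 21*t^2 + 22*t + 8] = 4*t^3 + 24*t^2 + 42*t + 22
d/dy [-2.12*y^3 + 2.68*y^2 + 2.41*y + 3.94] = -6.36*y^2 + 5.36*y + 2.41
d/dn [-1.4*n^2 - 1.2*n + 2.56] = -2.8*n - 1.2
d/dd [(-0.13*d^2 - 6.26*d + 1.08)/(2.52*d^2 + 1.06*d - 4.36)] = (15.6374*d^2 - 4.3096*d + 26.1488)/(6.3504*d^4 + 5.3424*d^3 - 20.8508*d^2 - 9.2432*d + 19.0096)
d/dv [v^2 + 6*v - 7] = 2*v + 6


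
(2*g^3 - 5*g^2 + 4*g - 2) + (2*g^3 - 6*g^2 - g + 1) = 4*g^3 - 11*g^2 + 3*g - 1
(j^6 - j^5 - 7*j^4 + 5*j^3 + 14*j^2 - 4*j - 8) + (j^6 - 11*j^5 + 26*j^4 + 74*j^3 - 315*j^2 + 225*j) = 2*j^6 - 12*j^5 + 19*j^4 + 79*j^3 - 301*j^2 + 221*j - 8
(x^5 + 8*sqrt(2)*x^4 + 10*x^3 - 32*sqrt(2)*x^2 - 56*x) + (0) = x^5 + 8*sqrt(2)*x^4 + 10*x^3 - 32*sqrt(2)*x^2 - 56*x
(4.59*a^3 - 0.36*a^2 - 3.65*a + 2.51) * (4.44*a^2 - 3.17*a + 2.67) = 20.3796*a^5 - 16.1487*a^4 - 2.8095*a^3 + 21.7537*a^2 - 17.7022*a + 6.7017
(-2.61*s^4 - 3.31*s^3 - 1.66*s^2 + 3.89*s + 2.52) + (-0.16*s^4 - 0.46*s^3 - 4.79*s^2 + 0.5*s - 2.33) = -2.77*s^4 - 3.77*s^3 - 6.45*s^2 + 4.39*s + 0.19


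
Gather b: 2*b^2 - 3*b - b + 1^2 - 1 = 2*b^2 - 4*b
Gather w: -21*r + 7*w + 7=-21*r + 7*w + 7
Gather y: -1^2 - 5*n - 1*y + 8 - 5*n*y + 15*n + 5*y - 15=10*n + y*(4 - 5*n) - 8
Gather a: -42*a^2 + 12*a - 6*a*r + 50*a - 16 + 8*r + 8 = -42*a^2 + a*(62 - 6*r) + 8*r - 8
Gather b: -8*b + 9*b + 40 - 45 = b - 5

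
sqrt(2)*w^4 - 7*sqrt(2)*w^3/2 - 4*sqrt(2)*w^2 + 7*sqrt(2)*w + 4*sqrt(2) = (w - 4)*(w - sqrt(2))*(w + sqrt(2))*(sqrt(2)*w + sqrt(2)/2)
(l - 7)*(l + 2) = l^2 - 5*l - 14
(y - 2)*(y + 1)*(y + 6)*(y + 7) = y^4 + 12*y^3 + 27*y^2 - 68*y - 84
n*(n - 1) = n^2 - n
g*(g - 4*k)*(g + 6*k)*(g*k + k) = g^4*k + 2*g^3*k^2 + g^3*k - 24*g^2*k^3 + 2*g^2*k^2 - 24*g*k^3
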